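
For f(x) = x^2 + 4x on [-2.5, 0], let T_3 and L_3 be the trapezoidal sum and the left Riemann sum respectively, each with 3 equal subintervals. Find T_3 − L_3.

T_3 ≈ -7.002315.
L_3 ≈ -8.564815.
T_3 − L_3 = 1.5625.

1.5625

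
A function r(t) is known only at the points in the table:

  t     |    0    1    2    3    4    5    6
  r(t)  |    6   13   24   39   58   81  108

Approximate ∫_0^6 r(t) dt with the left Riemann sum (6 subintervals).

221

Δt = 1.
Sum = 1·[6 + 13 + 24 + 39 + 58 + 81] = 221.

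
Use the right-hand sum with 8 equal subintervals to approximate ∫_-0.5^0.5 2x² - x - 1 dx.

-0.890625

Δx = (0.5 − (-0.5))/8 = 0.125.
Right endpoints: -0.375, -0.25, -0.125, 0, 0.125, 0.25, 0.375, 0.5.
f(-0.375) = -0.34375, f(-0.25) = -0.625, f(-0.125) = -0.84375, f(0) = -1, f(0.125) = -1.09375, f(0.25) = -1.125, f(0.375) = -1.09375, f(0.5) = -1.
Sum = Δx · [f(-0.375) + f(-0.25) + f(-0.125) + ...].
Sum = -0.890625.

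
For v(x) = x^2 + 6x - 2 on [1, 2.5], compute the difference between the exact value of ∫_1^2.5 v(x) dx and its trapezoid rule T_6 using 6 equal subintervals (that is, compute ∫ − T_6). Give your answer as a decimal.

Exact integral: ∫_1^2.5 v(x) dx = 17.625.
T_6 = 17.640625.
Error = 17.625 − 17.640625 = -0.015625.

-0.015625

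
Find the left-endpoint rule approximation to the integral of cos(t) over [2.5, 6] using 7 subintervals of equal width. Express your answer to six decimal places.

Δt = (6 − 2.5)/7 = 0.5.
Left endpoints: 2.5, 3, 3.5, 4, 4.5, 5, 5.5.
f(2.5) ≈ -0.801144, f(3) ≈ -0.989992, f(3.5) ≈ -0.936457, f(4) ≈ -0.653644, f(4.5) ≈ -0.210796, f(5) ≈ 0.283662, f(5.5) ≈ 0.708670.
Sum = Δt · [f(2.5) + f(3) + f(3.5) + ...].
Sum ≈ -1.299850.

-1.299850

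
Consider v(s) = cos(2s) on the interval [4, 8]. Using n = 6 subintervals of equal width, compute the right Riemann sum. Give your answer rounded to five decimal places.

-0.81181

Δs = (8 − 4)/6 = 2/3.
Right endpoints: 14/3, 16/3, 6, 20/3, 22/3, 8.
v(14/3) ≈ -0.99582, v(16/3) ≈ -0.32301, v(6) ≈ 0.84385, v(20/3) ≈ 0.72002, v(22/3) ≈ -0.50510, v(8) ≈ -0.95766.
Sum = Δs · [v(14/3) + v(16/3) + v(6) + ...].
Sum ≈ -0.81181.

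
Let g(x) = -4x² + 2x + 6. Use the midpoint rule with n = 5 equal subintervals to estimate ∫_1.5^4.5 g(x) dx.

Δx = (4.5 − 1.5)/5 = 0.6.
Midpoints: 1.8, 2.4, 3, 3.6, 4.2.
g(1.8) = -3.36, g(2.4) = -12.24, g(3) = -24, g(3.6) = -38.64, g(4.2) = -56.16.
Sum = Δx · [g(1.8) + g(2.4) + g(3) + g(3.6) + g(4.2)].
Sum = -80.64.

-80.64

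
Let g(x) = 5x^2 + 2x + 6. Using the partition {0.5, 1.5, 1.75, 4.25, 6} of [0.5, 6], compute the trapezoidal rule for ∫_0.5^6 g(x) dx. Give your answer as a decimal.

Subinterval widths: 1, 0.25, 2.5, 1.75.
g(0.5) = 8.25, g(1.5) = 20.25, g(1.75) = 24.8125, g(4.25) = 104.8125, g(6) = 198.
On each subinterval the trapezoid contributes (Δx_i/2)·[g(x_{i-1}) + g(x_i)].
Sum = 446.875.

446.875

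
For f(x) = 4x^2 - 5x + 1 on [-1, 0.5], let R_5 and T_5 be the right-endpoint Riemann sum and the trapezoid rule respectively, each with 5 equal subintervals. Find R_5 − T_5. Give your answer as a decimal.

R_5 = 3.39.
T_5 = 4.965.
R_5 − T_5 = -1.575.

-1.575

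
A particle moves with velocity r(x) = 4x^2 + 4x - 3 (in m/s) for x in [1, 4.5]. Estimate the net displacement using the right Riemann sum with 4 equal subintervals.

Δx = (4.5 − 1)/4 = 0.875.
Right endpoints: 1.875, 2.75, 3.625, 4.5.
r(1.875) = 18.5625, r(2.75) = 38.25, r(3.625) = 64.0625, r(4.5) = 96.
Sum = Δx · [r(1.875) + r(2.75) + r(3.625) + r(4.5)].
Sum = 189.765625.

189.765625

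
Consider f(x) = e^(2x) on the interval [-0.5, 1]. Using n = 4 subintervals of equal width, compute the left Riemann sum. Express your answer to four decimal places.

Δx = (1 − (-0.5))/4 = 0.375.
Left endpoints: -0.5, -0.125, 0.25, 0.625.
f(-0.5) ≈ 0.3679, f(-0.125) ≈ 0.7788, f(0.25) ≈ 1.6487, f(0.625) ≈ 3.4903.
Sum = Δx · [f(-0.5) + f(-0.125) + f(0.25) + f(0.625)].
Sum ≈ 2.3572.

2.3572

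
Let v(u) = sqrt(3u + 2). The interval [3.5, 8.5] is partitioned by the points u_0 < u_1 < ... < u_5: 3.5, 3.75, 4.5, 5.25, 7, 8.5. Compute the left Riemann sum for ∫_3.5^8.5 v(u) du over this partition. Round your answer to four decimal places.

21.1333

Subinterval widths: 0.25, 0.75, 0.75, 1.75, 1.5.
Left endpoints: 3.5, 3.75, 4.5, 5.25, 7.
v(3.5) ≈ 3.5355, v(3.75) ≈ 3.6401, v(4.5) ≈ 3.9370, v(5.25) ≈ 4.2131, v(7) ≈ 4.7958.
Sum = Σ Δu_i · v(u_i).
Sum ≈ 21.1333.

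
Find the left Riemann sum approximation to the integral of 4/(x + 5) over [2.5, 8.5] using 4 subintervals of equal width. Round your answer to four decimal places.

2.5381

Δx = (8.5 − 2.5)/4 = 1.5.
Left endpoints: 2.5, 4, 5.5, 7.
f(2.5) = 8/15, f(4) = 4/9, f(5.5) = 8/21, f(7) = 1/3.
Sum = Δx · [f(2.5) + f(4) + f(5.5) + f(7)].
Sum ≈ 2.5381.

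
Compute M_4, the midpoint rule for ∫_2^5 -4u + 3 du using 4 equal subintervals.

Δu = (5 − 2)/4 = 0.75.
Midpoints: 2.375, 3.125, 3.875, 4.625.
f(2.375) = -6.5, f(3.125) = -9.5, f(3.875) = -12.5, f(4.625) = -15.5.
Sum = Δu · [f(2.375) + f(3.125) + f(3.875) + f(4.625)].
Sum = -33.

-33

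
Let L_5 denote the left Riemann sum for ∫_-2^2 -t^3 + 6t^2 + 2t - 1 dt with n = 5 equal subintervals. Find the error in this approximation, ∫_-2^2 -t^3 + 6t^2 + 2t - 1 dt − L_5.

-5.76

Exact integral: ∫_-2^2 f(t) dt = 28.
L_5 = 33.76.
Error = 28 − 33.76 = -5.76.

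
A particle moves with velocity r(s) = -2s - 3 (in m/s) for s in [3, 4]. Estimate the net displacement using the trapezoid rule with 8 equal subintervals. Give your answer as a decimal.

Δs = (4 − 3)/8 = 0.125.
r(3) = -9, r(3.125) = -9.25, r(3.25) = -9.5, r(3.375) = -9.75, r(3.5) = -10, r(3.625) = -10.25, r(3.75) = -10.5, r(3.875) = -10.75, r(4) = -11.
T_8 = (Δs/2)·[r(s_0) + 2r(s_1) + ... + 2r(s_{7}) + r(s_8)].
Sum = -10.

-10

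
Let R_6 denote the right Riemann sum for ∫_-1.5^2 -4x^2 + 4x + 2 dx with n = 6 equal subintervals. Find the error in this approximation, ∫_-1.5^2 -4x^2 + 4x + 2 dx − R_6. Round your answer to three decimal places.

-1.248

Exact integral: ∫_-1.5^2 f(x) dx ≈ -4.66667.
R_6 ≈ -3.41898.
Error ≈ -4.66667 − (-3.41898) ≈ -1.248.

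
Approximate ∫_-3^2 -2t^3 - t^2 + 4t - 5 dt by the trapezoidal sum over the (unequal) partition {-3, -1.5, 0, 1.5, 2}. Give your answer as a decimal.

Subinterval widths: 1.5, 1.5, 1.5, 0.5.
f(-3) = 28, f(-1.5) = -6.5, f(0) = -5, f(1.5) = -8, f(2) = -17.
On each subinterval the trapezoid contributes (Δt_i/2)·[f(t_{i-1}) + f(t_i)].
Sum = -8.5.

-8.5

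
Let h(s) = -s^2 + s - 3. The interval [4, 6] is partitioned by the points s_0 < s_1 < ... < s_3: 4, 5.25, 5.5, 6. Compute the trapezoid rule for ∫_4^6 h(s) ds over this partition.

-47.015625

Subinterval widths: 1.25, 0.25, 0.5.
h(4) = -15, h(5.25) = -25.3125, h(5.5) = -27.75, h(6) = -33.
On each subinterval the trapezoid contributes (Δs_i/2)·[h(s_{i-1}) + h(s_i)].
Sum = -47.015625.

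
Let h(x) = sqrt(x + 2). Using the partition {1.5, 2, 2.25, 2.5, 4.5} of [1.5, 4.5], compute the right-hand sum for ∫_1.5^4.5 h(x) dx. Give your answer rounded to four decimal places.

7.1447

Subinterval widths: 0.5, 0.25, 0.25, 2.
Right endpoints: 2, 2.25, 2.5, 4.5.
h(2) ≈ 2.0000, h(2.25) ≈ 2.0616, h(2.5) ≈ 2.1213, h(4.5) ≈ 2.5495.
Sum = Σ Δx_i · h(x_i).
Sum ≈ 7.1447.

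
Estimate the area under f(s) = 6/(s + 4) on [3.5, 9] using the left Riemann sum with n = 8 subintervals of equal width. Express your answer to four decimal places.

3.4194

Δs = (9 − 3.5)/8 = 0.6875.
Left endpoints: 3.5, 4.1875, 4.875, 5.5625, 6.25, 6.9375, 7.625, 8.3125.
f(3.5) = 0.8, f(4.1875) = 96/131, f(4.875) = 48/71, f(5.5625) = 32/51, f(6.25) = 24/41, f(6.9375) = 96/175, f(7.625) = 16/31, f(8.3125) = 96/197.
Sum = Δs · [f(3.5) + f(4.1875) + f(4.875) + ...].
Sum ≈ 3.4194.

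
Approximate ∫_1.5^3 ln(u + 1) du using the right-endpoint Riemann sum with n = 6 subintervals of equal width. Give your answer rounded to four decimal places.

1.8124

Δu = (3 − 1.5)/6 = 0.25.
Right endpoints: 1.75, 2, 2.25, 2.5, 2.75, 3.
f(1.75) ≈ 1.0116, f(2) ≈ 1.0986, f(2.25) ≈ 1.1787, f(2.5) ≈ 1.2528, f(2.75) ≈ 1.3218, f(3) ≈ 1.3863.
Sum = Δu · [f(1.75) + f(2) + f(2.25) + ...].
Sum ≈ 1.8124.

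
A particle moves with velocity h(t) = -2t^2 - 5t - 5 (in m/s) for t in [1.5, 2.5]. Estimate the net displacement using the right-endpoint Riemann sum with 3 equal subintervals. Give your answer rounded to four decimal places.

-25.3704

Δt = (2.5 − 1.5)/3 = 1/3.
Right endpoints: 11/6, 13/6, 2.5.
h(11/6) = -188/9, h(13/6) = -227/9, h(2.5) = -30.
Sum = Δt · [h(11/6) + h(13/6) + h(2.5)].
Sum ≈ -25.3704.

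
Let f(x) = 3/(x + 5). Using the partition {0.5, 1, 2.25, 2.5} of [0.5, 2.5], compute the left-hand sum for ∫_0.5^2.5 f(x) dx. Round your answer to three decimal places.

Subinterval widths: 0.5, 1.25, 0.25.
Left endpoints: 0.5, 1, 2.25.
f(0.5) = 6/11, f(1) = 0.5, f(2.25) = 12/29.
Sum = Σ Δx_i · f(x_i).
Sum ≈ 1.001.

1.001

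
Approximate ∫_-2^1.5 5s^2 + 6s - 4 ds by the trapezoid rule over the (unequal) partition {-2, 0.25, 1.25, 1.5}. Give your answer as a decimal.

Subinterval widths: 2.25, 1, 0.25.
f(-2) = 4, f(0.25) = -2.1875, f(1.25) = 11.3125, f(1.5) = 16.25.
On each subinterval the trapezoid contributes (Δs_i/2)·[f(s_{i-1}) + f(s_i)].
Sum = 10.046875.

10.046875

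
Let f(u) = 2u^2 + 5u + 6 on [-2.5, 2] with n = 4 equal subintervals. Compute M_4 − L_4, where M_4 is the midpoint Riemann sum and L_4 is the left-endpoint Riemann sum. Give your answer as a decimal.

M_4 = 36.17578125.
L_4 = 28.8984375.
M_4 − L_4 = 7.27734375.

7.27734375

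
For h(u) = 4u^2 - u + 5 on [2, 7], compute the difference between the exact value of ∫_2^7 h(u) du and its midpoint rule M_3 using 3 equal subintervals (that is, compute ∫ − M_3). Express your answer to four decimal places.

4.6296

Exact integral: ∫_2^7 h(u) du ≈ 449.166667.
M_3 ≈ 444.537037.
Error ≈ 449.166667 − 444.537037 ≈ 4.6296.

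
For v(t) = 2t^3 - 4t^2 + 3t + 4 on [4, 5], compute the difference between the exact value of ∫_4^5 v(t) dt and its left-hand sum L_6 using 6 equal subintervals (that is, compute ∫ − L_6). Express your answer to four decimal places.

Exact integral: ∫_4^5 v(t) dt ≈ 120.666667.
L_6 ≈ 113.356481.
Error ≈ 120.666667 − 113.356481 ≈ 7.3102.

7.3102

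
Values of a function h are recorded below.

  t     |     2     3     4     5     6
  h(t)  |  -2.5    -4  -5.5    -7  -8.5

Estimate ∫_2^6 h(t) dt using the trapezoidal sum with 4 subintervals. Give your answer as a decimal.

Δt = 1.
T_4 = (1/2)·[(-2.5) + 2·(-4) + 2·(-5.5) + 2·(-7) + (-8.5)] = -22.

-22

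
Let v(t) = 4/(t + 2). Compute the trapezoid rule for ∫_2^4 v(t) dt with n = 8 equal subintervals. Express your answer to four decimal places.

Δt = (4 − 2)/8 = 0.25.
v(2) = 1, v(2.25) = 16/17, v(2.5) = 8/9, v(2.75) = 16/19, v(3) = 0.8, v(3.25) = 16/21, v(3.5) = 8/11, v(3.75) = 16/23, v(4) = 2/3.
T_8 = (Δt/2)·[v(t_0) + 2v(t_1) + ... + 2v(t_{7}) + v(t_8)].
Sum ≈ 1.6226.

1.6226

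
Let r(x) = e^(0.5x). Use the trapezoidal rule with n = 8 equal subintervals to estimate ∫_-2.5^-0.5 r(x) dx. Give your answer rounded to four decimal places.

0.9859

Δx = (-0.5 − (-2.5))/8 = 0.25.
r(-2.5) ≈ 0.2865, r(-2.25) ≈ 0.3247, r(-2) ≈ 0.3679, r(-1.75) ≈ 0.4169, r(-1.5) ≈ 0.4724, r(-1.25) ≈ 0.5353, r(-1) ≈ 0.6065, r(-0.75) ≈ 0.6873, r(-0.5) ≈ 0.7788.
T_8 = (Δx/2)·[r(x_0) + 2r(x_1) + ... + 2r(x_{7}) + r(x_8)].
Sum ≈ 0.9859.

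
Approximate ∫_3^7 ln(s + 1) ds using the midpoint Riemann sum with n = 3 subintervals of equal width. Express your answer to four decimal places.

7.0995

Δs = (7 − 3)/3 = 4/3.
Midpoints: 11/3, 5, 19/3.
f(11/3) ≈ 1.5404, f(5) ≈ 1.7918, f(19/3) ≈ 1.9924.
Sum = Δs · [f(11/3) + f(5) + f(19/3)].
Sum ≈ 7.0995.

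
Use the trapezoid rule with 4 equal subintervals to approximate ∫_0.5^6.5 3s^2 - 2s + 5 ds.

269.25

Δs = (6.5 − 0.5)/4 = 1.5.
f(0.5) = 4.75, f(2) = 13, f(3.5) = 34.75, f(5) = 70, f(6.5) = 118.75.
T_4 = (Δs/2)·[f(s_0) + 2f(s_1) + 2f(s_2) + 2f(s_3) + f(s_4)].
Sum = 269.25.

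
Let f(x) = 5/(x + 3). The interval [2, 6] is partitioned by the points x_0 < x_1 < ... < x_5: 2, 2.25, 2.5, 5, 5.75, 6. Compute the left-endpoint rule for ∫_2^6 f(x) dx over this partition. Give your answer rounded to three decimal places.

3.372

Subinterval widths: 0.25, 0.25, 2.5, 0.75, 0.25.
Left endpoints: 2, 2.25, 2.5, 5, 5.75.
f(2) = 1, f(2.25) = 20/21, f(2.5) = 10/11, f(5) = 0.625, f(5.75) = 4/7.
Sum = Σ Δx_i · f(x_i).
Sum ≈ 3.372.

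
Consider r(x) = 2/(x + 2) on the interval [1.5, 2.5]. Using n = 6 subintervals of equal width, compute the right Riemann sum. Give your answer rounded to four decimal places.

0.4922

Δx = (2.5 − 1.5)/6 = 1/6.
Right endpoints: 5/3, 11/6, 2, 13/6, 7/3, 2.5.
r(5/3) = 6/11, r(11/6) = 12/23, r(2) = 0.5, r(13/6) = 0.48, r(7/3) = 6/13, r(2.5) = 4/9.
Sum = Δx · [r(5/3) + r(11/6) + r(2) + ...].
Sum ≈ 0.4922.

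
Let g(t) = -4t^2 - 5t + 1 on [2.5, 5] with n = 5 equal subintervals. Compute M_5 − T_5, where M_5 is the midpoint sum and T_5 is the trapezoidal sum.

0.625

M_5 = -190.
T_5 = -190.625.
M_5 − T_5 = 0.625.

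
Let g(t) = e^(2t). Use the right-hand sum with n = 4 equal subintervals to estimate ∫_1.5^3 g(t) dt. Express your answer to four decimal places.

Δt = (3 − 1.5)/4 = 0.375.
Right endpoints: 1.875, 2.25, 2.625, 3.
g(1.875) ≈ 42.5211, g(2.25) ≈ 90.0171, g(2.625) ≈ 190.5663, g(3) ≈ 403.4288.
Sum = Δt · [g(1.875) + g(2.25) + g(2.625) + g(3)].
Sum ≈ 272.4500.

272.4500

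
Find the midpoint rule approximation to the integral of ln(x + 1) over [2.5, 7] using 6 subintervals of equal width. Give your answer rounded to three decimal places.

Δx = (7 − 2.5)/6 = 0.75.
Midpoints: 2.875, 3.625, 4.375, 5.125, 5.875, 6.625.
f(2.875) ≈ 1.355, f(3.625) ≈ 1.531, f(4.375) ≈ 1.682, f(5.125) ≈ 1.812, f(5.875) ≈ 1.928, f(6.625) ≈ 2.031.
Sum = Δx · [f(2.875) + f(3.625) + f(4.375) + ...].
Sum ≈ 7.755.

7.755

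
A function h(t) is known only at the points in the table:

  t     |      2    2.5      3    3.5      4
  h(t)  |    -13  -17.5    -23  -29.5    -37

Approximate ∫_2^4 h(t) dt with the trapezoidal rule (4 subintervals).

-47.5

Δt = 0.5.
T_4 = (0.5/2)·[(-13) + 2·(-17.5) + 2·(-23) + 2·(-29.5) + (-37)] = -47.5.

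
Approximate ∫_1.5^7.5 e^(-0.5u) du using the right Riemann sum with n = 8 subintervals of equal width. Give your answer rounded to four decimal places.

0.7399

Δu = (7.5 − 1.5)/8 = 0.75.
Right endpoints: 2.25, 3, 3.75, 4.5, 5.25, 6, 6.75, 7.5.
f(2.25) ≈ 0.3247, f(3) ≈ 0.2231, f(3.75) ≈ 0.1534, f(4.5) ≈ 0.1054, f(5.25) ≈ 0.0724, f(6) ≈ 0.0498, f(6.75) ≈ 0.0342, f(7.5) ≈ 0.0235.
Sum = Δu · [f(2.25) + f(3) + f(3.75) + ...].
Sum ≈ 0.7399.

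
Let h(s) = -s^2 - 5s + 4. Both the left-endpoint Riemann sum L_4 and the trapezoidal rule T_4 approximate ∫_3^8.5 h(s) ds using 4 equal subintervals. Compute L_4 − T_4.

62.390625

L_4 = -271.17578125.
T_4 = -333.56640625.
L_4 − T_4 = 62.390625.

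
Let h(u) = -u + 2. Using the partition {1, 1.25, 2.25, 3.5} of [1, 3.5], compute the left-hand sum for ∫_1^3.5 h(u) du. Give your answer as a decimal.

0.6875

Subinterval widths: 0.25, 1, 1.25.
Left endpoints: 1, 1.25, 2.25.
h(1) = 1, h(1.25) = 0.75, h(2.25) = -0.25.
Sum = Σ Δu_i · h(u_i).
Sum = 0.6875.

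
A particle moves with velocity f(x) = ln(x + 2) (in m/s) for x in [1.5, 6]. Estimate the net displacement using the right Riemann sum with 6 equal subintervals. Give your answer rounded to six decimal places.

Δx = (6 − 1.5)/6 = 0.75.
Right endpoints: 2.25, 3, 3.75, 4.5, 5.25, 6.
f(2.25) ≈ 1.446919, f(3) ≈ 1.609438, f(3.75) ≈ 1.749200, f(4.5) ≈ 1.871802, f(5.25) ≈ 1.981001, f(6) ≈ 2.079442.
Sum = Δx · [f(2.25) + f(3) + f(3.75) + ...].
Sum ≈ 8.053351.

8.053351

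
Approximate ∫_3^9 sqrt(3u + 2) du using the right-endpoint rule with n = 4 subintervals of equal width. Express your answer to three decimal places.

28.116

Δu = (9 − 3)/4 = 1.5.
Right endpoints: 4.5, 6, 7.5, 9.
f(4.5) ≈ 3.937, f(6) ≈ 4.472, f(7.5) ≈ 4.950, f(9) ≈ 5.385.
Sum = Δu · [f(4.5) + f(6) + f(7.5) + f(9)].
Sum ≈ 28.116.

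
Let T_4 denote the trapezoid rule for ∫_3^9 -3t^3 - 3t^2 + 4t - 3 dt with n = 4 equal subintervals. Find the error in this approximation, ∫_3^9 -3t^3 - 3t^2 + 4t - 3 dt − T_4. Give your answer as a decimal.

128.25

Exact integral: ∫_3^9 f(t) dt = -5436.
T_4 = -5564.25.
Error = -5436 − (-5564.25) = 128.25.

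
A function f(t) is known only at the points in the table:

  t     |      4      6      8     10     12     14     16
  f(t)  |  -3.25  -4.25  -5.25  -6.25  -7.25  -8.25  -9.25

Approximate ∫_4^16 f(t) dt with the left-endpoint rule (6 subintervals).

Δt = 2.
Sum = 2·[(-3.25) + (-4.25) + (-5.25) + (-6.25) + (-7.25) + (-8.25)] = -69.

-69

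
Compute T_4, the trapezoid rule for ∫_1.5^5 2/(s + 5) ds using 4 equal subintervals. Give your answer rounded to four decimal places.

0.8633

Δs = (5 − 1.5)/4 = 0.875.
f(1.5) = 4/13, f(2.375) = 16/59, f(3.25) = 8/33, f(4.125) = 16/73, f(5) = 0.2.
T_4 = (Δs/2)·[f(s_0) + 2f(s_1) + 2f(s_2) + 2f(s_3) + f(s_4)].
Sum ≈ 0.8633.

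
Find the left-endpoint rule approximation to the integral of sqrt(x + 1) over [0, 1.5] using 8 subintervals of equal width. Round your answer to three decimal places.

Δx = (1.5 − 0)/8 = 0.1875.
Left endpoints: 0, 0.1875, 0.375, 0.5625, 0.75, 0.9375, 1.125, 1.3125.
f(0) ≈ 1.000, f(0.1875) ≈ 1.090, f(0.375) ≈ 1.173, f(0.5625) ≈ 1.250, f(0.75) ≈ 1.323, f(0.9375) ≈ 1.392, f(1.125) ≈ 1.458, f(1.3125) ≈ 1.521.
Sum = Δx · [f(0) + f(0.1875) + f(0.375) + ...].
Sum ≈ 1.914.

1.914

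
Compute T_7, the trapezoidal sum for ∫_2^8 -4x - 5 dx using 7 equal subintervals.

-150

Δx = (8 − 2)/7 = 6/7.
f(2) = -13, f(20/7) = -115/7, f(26/7) = -139/7, f(32/7) = -163/7, f(38/7) = -187/7, f(44/7) = -211/7, f(50/7) = -235/7, f(8) = -37.
T_7 = (Δx/2)·[f(x_0) + 2f(x_1) + ... + 2f(x_{6}) + f(x_7)].
Sum = -150.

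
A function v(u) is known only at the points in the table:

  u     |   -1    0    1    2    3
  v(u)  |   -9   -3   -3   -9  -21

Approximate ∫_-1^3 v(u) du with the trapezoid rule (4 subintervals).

Δu = 1.
T_4 = (1/2)·[(-9) + 2·(-3) + 2·(-3) + 2·(-9) + (-21)] = -30.

-30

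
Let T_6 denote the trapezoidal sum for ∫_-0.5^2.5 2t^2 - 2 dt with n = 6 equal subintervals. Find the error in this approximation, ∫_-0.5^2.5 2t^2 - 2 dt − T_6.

Exact integral: ∫_-0.5^2.5 f(t) dt = 4.5.
T_6 = 4.75.
Error = 4.5 − 4.75 = -0.25.

-0.25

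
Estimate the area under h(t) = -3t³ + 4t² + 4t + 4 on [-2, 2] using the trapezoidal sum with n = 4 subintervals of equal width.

Δt = (2 − (-2))/4 = 1.
h(-2) = 36, h(-1) = 7, h(0) = 4, h(1) = 9, h(2) = 4.
T_4 = (Δt/2)·[h(t_0) + 2h(t_1) + 2h(t_2) + 2h(t_3) + h(t_4)].
Sum = 40.

40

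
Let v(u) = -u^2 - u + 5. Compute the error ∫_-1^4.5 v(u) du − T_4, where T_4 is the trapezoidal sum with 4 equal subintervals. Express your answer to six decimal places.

1.733073

Exact integral: ∫_-1^4.5 v(u) du ≈ -12.83333333.
T_4 = -14.56640625.
Error ≈ -12.83333333 − (-14.56640625) ≈ 1.733073.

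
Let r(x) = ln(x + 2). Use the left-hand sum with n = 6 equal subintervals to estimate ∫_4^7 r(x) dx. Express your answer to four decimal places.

5.9219

Δx = (7 − 4)/6 = 0.5.
Left endpoints: 4, 4.5, 5, 5.5, 6, 6.5.
r(4) ≈ 1.7918, r(4.5) ≈ 1.8718, r(5) ≈ 1.9459, r(5.5) ≈ 2.0149, r(6) ≈ 2.0794, r(6.5) ≈ 2.1401.
Sum = Δx · [r(4) + r(4.5) + r(5) + ...].
Sum ≈ 5.9219.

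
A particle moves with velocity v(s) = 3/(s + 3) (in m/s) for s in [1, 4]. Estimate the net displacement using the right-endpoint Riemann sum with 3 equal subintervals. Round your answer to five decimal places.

Δs = (4 − 1)/3 = 1.
Right endpoints: 2, 3, 4.
v(2) = 0.6, v(3) = 0.5, v(4) = 3/7.
Sum = Δs · [v(2) + v(3) + v(4)].
Sum ≈ 1.52857.

1.52857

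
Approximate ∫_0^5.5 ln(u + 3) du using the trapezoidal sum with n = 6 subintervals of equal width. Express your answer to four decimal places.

9.3797

Δu = (5.5 − 0)/6 = 11/12.
f(0) ≈ 1.0986, f(11/12) ≈ 1.3652, f(11/6) ≈ 1.5755, f(2.75) ≈ 1.7492, f(11/3) ≈ 1.8971, f(55/12) ≈ 2.0260, f(5.5) ≈ 2.1401.
T_6 = (Δu/2)·[f(u_0) + 2f(u_1) + ... + 2f(u_{5}) + f(u_6)].
Sum ≈ 9.3797.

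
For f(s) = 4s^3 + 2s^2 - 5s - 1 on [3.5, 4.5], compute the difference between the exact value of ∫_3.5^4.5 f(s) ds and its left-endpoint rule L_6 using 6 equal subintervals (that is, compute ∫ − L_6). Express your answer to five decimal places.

16.76852

Exact integral: ∫_3.5^4.5 f(s) ds ≈ 271.1666667.
L_6 ≈ 254.3981481.
Error ≈ 271.1666667 − 254.3981481 ≈ 16.76852.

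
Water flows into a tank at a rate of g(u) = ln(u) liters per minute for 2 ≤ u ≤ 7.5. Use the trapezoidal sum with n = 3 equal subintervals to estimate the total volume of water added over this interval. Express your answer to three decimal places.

8.126

Δu = (7.5 − 2)/3 = 11/6.
g(2) ≈ 0.693, g(23/6) ≈ 1.344, g(17/3) ≈ 1.735, g(7.5) ≈ 2.015.
T_3 = (Δu/2)·[g(u_0) + 2g(u_1) + 2g(u_2) + g(u_3)].
Sum ≈ 8.126.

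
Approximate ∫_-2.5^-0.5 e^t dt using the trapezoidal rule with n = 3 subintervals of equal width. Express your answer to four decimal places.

Δt = (-0.5 − (-2.5))/3 = 2/3.
f(-2.5) ≈ 0.0821, f(-11/6) ≈ 0.1599, f(-7/6) ≈ 0.3114, f(-0.5) ≈ 0.6065.
T_3 = (Δt/2)·[f(t_0) + 2f(t_1) + 2f(t_2) + f(t_3)].
Sum ≈ 0.5437.

0.5437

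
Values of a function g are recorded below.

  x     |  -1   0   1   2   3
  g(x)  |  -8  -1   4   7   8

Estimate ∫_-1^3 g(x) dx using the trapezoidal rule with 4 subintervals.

10

Δx = 1.
T_4 = (1/2)·[(-8) + 2·(-1) + 2·4 + 2·7 + 8] = 10.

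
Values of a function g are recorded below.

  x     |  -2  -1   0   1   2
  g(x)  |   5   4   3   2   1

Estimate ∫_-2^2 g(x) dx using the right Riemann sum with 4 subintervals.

Δx = 1.
Sum = 1·[4 + 3 + 2 + 1] = 10.

10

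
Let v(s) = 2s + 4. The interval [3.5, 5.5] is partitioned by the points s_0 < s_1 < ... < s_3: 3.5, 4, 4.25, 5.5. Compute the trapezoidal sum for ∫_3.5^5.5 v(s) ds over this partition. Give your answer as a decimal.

26

Subinterval widths: 0.5, 0.25, 1.25.
v(3.5) = 11, v(4) = 12, v(4.25) = 12.5, v(5.5) = 15.
On each subinterval the trapezoid contributes (Δs_i/2)·[v(s_{i-1}) + v(s_i)].
Sum = 26.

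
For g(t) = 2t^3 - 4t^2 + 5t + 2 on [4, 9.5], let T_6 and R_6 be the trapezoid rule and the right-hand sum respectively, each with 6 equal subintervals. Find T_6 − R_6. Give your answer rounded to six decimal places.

-603.739583

T_6 ≈ 3111.43721065.
R_6 ≈ 3715.17679398.
T_6 − R_6 ≈ -603.739583.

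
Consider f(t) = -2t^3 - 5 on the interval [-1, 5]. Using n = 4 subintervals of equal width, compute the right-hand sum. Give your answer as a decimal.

Δt = (5 − (-1))/4 = 1.5.
Right endpoints: 0.5, 2, 3.5, 5.
f(0.5) = -5.25, f(2) = -21, f(3.5) = -90.75, f(5) = -255.
Sum = Δt · [f(0.5) + f(2) + f(3.5) + f(5)].
Sum = -558.

-558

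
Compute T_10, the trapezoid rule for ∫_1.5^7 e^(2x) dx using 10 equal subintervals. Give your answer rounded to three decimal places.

660733.867

Δx = (7 − 1.5)/10 = 0.55.
f(1.5) ≈ 20.086, f(2.05) ≈ 60.340, f(2.6) ≈ 181.272, f(3.15) ≈ 544.572, f(3.7) ≈ 1635.984, f(4.25) ≈ 4914.769, f(4.8) ≈ 14764.782, f(5.35) ≈ 44355.855, f(5.9) ≈ 133252.353, f(6.45) ≈ 400312.191, f(7) ≈ 1202604.284.
T_10 = (Δx/2)·[f(x_0) + 2f(x_1) + ... + 2f(x_{9}) + f(x_10)].
Sum ≈ 660733.867.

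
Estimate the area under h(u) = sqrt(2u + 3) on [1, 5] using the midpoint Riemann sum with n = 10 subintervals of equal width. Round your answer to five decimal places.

11.89841

Δu = (5 − 1)/10 = 0.4.
Midpoints: 1.2, 1.6, 2, 2.4, 2.8, 3.2, 3.6, 4, 4.4, 4.8.
h(1.2) ≈ 2.32379, h(1.6) ≈ 2.48998, h(2) ≈ 2.64575, h(2.4) ≈ 2.79285, h(2.8) ≈ 2.93258, h(3.2) ≈ 3.06594, h(3.6) ≈ 3.19374, h(4) ≈ 3.31662, h(4.4) ≈ 3.43511, h(4.8) ≈ 3.54965.
Sum = Δu · [h(1.2) + h(1.6) + h(2) + ...].
Sum ≈ 11.89841.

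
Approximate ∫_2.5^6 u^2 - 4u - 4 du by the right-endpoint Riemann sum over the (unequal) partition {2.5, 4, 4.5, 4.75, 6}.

Subinterval widths: 1.5, 0.5, 0.25, 1.25.
Right endpoints: 4, 4.5, 4.75, 6.
f(4) = -4, f(4.5) = -1.75, f(4.75) = -0.4375, f(6) = 8.
Sum = Σ Δu_i · f(u_i).
Sum = 3.015625.

3.015625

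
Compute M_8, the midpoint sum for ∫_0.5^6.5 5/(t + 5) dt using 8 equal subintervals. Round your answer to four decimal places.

3.6850

Δt = (6.5 − 0.5)/8 = 0.75.
Midpoints: 0.875, 1.625, 2.375, 3.125, 3.875, 4.625, 5.375, 6.125.
f(0.875) = 40/47, f(1.625) = 40/53, f(2.375) = 40/59, f(3.125) = 8/13, f(3.875) = 40/71, f(4.625) = 40/77, f(5.375) = 40/83, f(6.125) = 40/89.
Sum = Δt · [f(0.875) + f(1.625) + f(2.375) + ...].
Sum ≈ 3.6850.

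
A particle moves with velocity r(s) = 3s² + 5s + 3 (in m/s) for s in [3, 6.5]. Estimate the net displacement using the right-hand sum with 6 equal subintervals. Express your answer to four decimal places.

Δs = (6.5 − 3)/6 = 7/12.
Right endpoints: 43/12, 25/6, 4.75, 16/3, 71/12, 6.5.
r(43/12) = 59.4375, r(25/6) = 911/12, r(4.75) = 94.4375, r(16/3) = 115, r(71/12) = 6605/48, r(6.5) = 162.25.
Sum = Δs · [r(43/12) + r(25/6) + r(4.75) + ...].
Sum ≈ 376.0434.

376.0434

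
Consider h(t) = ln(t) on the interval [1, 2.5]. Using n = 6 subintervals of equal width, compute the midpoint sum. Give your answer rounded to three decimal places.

Δt = (2.5 − 1)/6 = 0.25.
Midpoints: 1.125, 1.375, 1.625, 1.875, 2.125, 2.375.
h(1.125) ≈ 0.118, h(1.375) ≈ 0.318, h(1.625) ≈ 0.486, h(1.875) ≈ 0.629, h(2.125) ≈ 0.754, h(2.375) ≈ 0.865.
Sum = Δt · [h(1.125) + h(1.375) + h(1.625) + ...].
Sum ≈ 0.792.

0.792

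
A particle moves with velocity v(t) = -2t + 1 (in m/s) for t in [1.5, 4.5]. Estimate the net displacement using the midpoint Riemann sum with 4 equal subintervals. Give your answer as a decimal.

Δt = (4.5 − 1.5)/4 = 0.75.
Midpoints: 1.875, 2.625, 3.375, 4.125.
v(1.875) = -2.75, v(2.625) = -4.25, v(3.375) = -5.75, v(4.125) = -7.25.
Sum = Δt · [v(1.875) + v(2.625) + v(3.375) + v(4.125)].
Sum = -15.

-15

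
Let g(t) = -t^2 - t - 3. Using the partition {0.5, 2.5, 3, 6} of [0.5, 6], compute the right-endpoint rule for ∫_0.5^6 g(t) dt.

-166

Subinterval widths: 2, 0.5, 3.
Right endpoints: 2.5, 3, 6.
g(2.5) = -11.75, g(3) = -15, g(6) = -45.
Sum = Σ Δt_i · g(t_i).
Sum = -166.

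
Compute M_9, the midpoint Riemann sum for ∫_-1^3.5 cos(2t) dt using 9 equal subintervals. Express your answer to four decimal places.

0.8168

Δt = (3.5 − (-1))/9 = 0.5.
Midpoints: -0.75, -0.25, 0.25, 0.75, 1.25, 1.75, 2.25, 2.75, 3.25.
f(-0.75) ≈ 0.0707, f(-0.25) ≈ 0.8776, f(0.25) ≈ 0.8776, f(0.75) ≈ 0.0707, f(1.25) ≈ -0.8011, f(1.75) ≈ -0.9365, f(2.25) ≈ -0.2108, f(2.75) ≈ 0.7087, f(3.25) ≈ 0.9766.
Sum = Δt · [f(-0.75) + f(-0.25) + f(0.25) + ...].
Sum ≈ 0.8168.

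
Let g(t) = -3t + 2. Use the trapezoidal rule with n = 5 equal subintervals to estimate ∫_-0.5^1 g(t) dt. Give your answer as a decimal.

1.875

Δt = (1 − (-0.5))/5 = 0.3.
g(-0.5) = 3.5, g(-0.2) = 2.6, g(0.1) = 1.7, g(0.4) = 0.8, g(0.7) = -0.1, g(1) = -1.
T_5 = (Δt/2)·[g(t_0) + 2g(t_1) + ... + 2g(t_{4}) + g(t_5)].
Sum = 1.875.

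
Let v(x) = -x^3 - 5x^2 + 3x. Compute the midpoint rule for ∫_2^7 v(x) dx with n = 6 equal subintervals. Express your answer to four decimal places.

-1081.7303

Δx = (7 − 2)/6 = 5/6.
Midpoints: 29/12, 3.25, 49/12, 59/12, 5.75, 79/12.
v(29/12) = -62321/1728, v(3.25) = -77.390625, v(49/12) = -240541/1728, v(59/12) = -388751/1728, v(5.75) = -338.171875, v(79/12) = -833371/1728.
Sum = Δx · [v(29/12) + v(3.25) + v(49/12) + ...].
Sum ≈ -1081.7303.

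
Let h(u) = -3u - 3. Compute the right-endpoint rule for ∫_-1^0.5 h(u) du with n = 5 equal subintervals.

-4.05

Δu = (0.5 − (-1))/5 = 0.3.
Right endpoints: -0.7, -0.4, -0.1, 0.2, 0.5.
h(-0.7) = -0.9, h(-0.4) = -1.8, h(-0.1) = -2.7, h(0.2) = -3.6, h(0.5) = -4.5.
Sum = Δu · [h(-0.7) + h(-0.4) + h(-0.1) + h(0.2) + h(0.5)].
Sum = -4.05.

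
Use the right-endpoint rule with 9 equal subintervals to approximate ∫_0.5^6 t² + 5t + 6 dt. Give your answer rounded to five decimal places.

Δt = (6 − 0.5)/9 = 11/18.
Right endpoints: 10/9, 31/18, 7/3, 53/18, 32/9, 25/6, 43/9, 97/18, 6.
f(10/9) = 1036/81, f(31/18) = 5695/324, f(7/3) = 208/9, f(53/18) = 9523/324, f(32/9) = 2950/81, f(25/6) = 1591/36, f(43/9) = 4270/81, f(97/18) = 20083/324, f(6) = 72.
Sum = Δt · [f(10/9) + f(31/18) + f(7/3) + ...].
Sum ≈ 214.00206.

214.00206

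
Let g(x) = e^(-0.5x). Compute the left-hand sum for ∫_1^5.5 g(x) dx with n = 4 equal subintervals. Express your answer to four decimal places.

1.4189

Δx = (5.5 − 1)/4 = 1.125.
Left endpoints: 1, 2.125, 3.25, 4.375.
g(1) ≈ 0.6065, g(2.125) ≈ 0.3456, g(3.25) ≈ 0.1969, g(4.375) ≈ 0.1122.
Sum = Δx · [g(1) + g(2.125) + g(3.25) + g(4.375)].
Sum ≈ 1.4189.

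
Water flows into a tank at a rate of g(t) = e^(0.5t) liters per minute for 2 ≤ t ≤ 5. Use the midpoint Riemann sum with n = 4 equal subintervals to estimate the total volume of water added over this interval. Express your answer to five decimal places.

18.81797

Δt = (5 − 2)/4 = 0.75.
Midpoints: 2.375, 3.125, 3.875, 4.625.
g(2.375) ≈ 3.27887, g(3.125) ≈ 4.77073, g(3.875) ≈ 6.94138, g(4.625) ≈ 10.09964.
Sum = Δt · [g(2.375) + g(3.125) + g(3.875) + g(4.625)].
Sum ≈ 18.81797.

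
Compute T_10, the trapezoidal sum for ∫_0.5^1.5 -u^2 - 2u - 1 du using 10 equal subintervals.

Δu = (1.5 − 0.5)/10 = 0.1.
f(0.5) = -2.25, f(0.6) = -2.56, f(0.7) = -2.89, f(0.8) = -3.24, f(0.9) = -3.61, f(1) = -4, f(1.1) = -4.41, f(1.2) = -4.84, f(1.3) = -5.29, f(1.4) = -5.76, f(1.5) = -6.25.
T_10 = (Δu/2)·[f(u_0) + 2f(u_1) + ... + 2f(u_{9}) + f(u_10)].
Sum = -4.085.

-4.085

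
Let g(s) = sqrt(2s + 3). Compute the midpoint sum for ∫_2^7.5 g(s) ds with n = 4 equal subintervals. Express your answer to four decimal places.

19.2935

Δs = (7.5 − 2)/4 = 1.375.
Midpoints: 2.6875, 4.0625, 5.4375, 6.8125.
g(2.6875) ≈ 2.8940, g(4.0625) ≈ 3.3354, g(5.4375) ≈ 3.7249, g(6.8125) ≈ 4.0774.
Sum = Δs · [g(2.6875) + g(4.0625) + g(5.4375) + g(6.8125)].
Sum ≈ 19.2935.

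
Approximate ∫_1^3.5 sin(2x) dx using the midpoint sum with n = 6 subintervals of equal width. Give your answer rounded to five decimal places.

Δx = (3.5 − 1)/6 = 5/12.
Midpoints: 29/24, 1.625, 49/24, 59/24, 2.875, 79/24.
f(29/24) ≈ 0.66308, f(1.625) ≈ -0.10820, f(49/24) ≈ -0.80858, f(59/24) ≈ -0.97921, f(2.875) ≈ -0.50828, f(79/24) ≈ 0.29566.
Sum = Δx · [f(29/24) + f(1.625) + f(49/24) + ...].
Sum ≈ -0.60230.

-0.60230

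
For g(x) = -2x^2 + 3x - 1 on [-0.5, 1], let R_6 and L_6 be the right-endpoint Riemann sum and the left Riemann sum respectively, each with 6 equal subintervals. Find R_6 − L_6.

R_6 = -0.78125.
L_6 = -1.53125.
R_6 − L_6 = 0.75.

0.75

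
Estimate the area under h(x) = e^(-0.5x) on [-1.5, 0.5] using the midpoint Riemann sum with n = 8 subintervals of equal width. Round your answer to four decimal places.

2.6747

Δx = (0.5 − (-1.5))/8 = 0.25.
Midpoints: -1.375, -1.125, -0.875, -0.625, -0.375, -0.125, 0.125, 0.375.
h(-1.375) ≈ 1.9887, h(-1.125) ≈ 1.7551, h(-0.875) ≈ 1.5488, h(-0.625) ≈ 1.3668, h(-0.375) ≈ 1.2062, h(-0.125) ≈ 1.0645, h(0.125) ≈ 0.9394, h(0.375) ≈ 0.8290.
Sum = Δx · [h(-1.375) + h(-1.125) + h(-0.875) + ...].
Sum ≈ 2.6747.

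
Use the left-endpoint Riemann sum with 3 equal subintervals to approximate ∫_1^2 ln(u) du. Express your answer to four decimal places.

Δu = (2 − 1)/3 = 1/3.
Left endpoints: 1, 4/3, 5/3.
f(1) ≈ 0.0000, f(4/3) ≈ 0.2877, f(5/3) ≈ 0.5108.
Sum = Δu · [f(1) + f(4/3) + f(5/3)].
Sum ≈ 0.2662.

0.2662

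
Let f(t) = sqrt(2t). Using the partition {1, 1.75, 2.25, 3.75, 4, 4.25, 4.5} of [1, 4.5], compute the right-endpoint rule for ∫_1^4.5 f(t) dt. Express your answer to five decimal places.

Subinterval widths: 0.75, 0.5, 1.5, 0.25, 0.25, 0.25.
Right endpoints: 1.75, 2.25, 3.75, 4, 4.25, 4.5.
f(1.75) ≈ 1.87083, f(2.25) ≈ 2.12132, f(3.75) ≈ 2.73861, f(4) ≈ 2.82843, f(4.25) ≈ 2.91548, f(4.5) ≈ 3.00000.
Sum = Σ Δt_i · f(t_i).
Sum ≈ 8.75768.

8.75768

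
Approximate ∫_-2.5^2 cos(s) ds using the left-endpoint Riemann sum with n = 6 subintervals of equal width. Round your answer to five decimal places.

Δs = (2 − (-2.5))/6 = 0.75.
Left endpoints: -2.5, -1.75, -1, -0.25, 0.5, 1.25.
f(-2.5) ≈ -0.80114, f(-1.75) ≈ -0.17825, f(-1) ≈ 0.54030, f(-0.25) ≈ 0.96891, f(0.5) ≈ 0.87758, f(1.25) ≈ 0.31532.
Sum = Δs · [f(-2.5) + f(-1.75) + f(-1) + ...].
Sum ≈ 1.29205.

1.29205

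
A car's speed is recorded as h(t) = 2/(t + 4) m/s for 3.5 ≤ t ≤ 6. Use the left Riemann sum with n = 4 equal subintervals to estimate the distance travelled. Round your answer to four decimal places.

Δt = (6 − 3.5)/4 = 0.625.
Left endpoints: 3.5, 4.125, 4.75, 5.375.
h(3.5) = 4/15, h(4.125) = 16/65, h(4.75) = 8/35, h(5.375) = 16/75.
Sum = Δt · [h(3.5) + h(4.125) + h(4.75) + h(5.375)].
Sum ≈ 0.5967.

0.5967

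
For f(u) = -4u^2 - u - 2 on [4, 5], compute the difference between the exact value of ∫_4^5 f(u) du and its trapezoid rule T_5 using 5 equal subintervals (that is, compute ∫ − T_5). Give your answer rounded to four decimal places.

0.0267

Exact integral: ∫_4^5 f(u) du ≈ -87.833333.
T_5 = -87.86.
Error ≈ -87.833333 − (-87.86) ≈ 0.0267.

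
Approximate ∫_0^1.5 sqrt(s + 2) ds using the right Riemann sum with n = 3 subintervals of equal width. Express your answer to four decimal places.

2.5920

Δs = (1.5 − 0)/3 = 0.5.
Right endpoints: 0.5, 1, 1.5.
f(0.5) ≈ 1.5811, f(1) ≈ 1.7321, f(1.5) ≈ 1.8708.
Sum = Δs · [f(0.5) + f(1) + f(1.5)].
Sum ≈ 2.5920.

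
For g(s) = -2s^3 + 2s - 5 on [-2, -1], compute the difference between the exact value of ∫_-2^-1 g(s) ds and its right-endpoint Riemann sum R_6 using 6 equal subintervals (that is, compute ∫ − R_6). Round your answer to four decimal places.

0.9583

Exact integral: ∫_-2^-1 g(s) ds = -0.5.
R_6 ≈ -1.458333.
Error ≈ -0.5 − (-1.458333) ≈ 0.9583.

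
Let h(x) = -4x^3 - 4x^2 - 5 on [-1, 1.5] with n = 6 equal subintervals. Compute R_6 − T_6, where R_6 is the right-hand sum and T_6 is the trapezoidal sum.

R_6 ≈ -27.58969907.
T_6 ≈ -22.90219907.
R_6 − T_6 = -4.6875.

-4.6875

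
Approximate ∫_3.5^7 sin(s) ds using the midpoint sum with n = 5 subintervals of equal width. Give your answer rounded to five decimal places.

Δs = (7 − 3.5)/5 = 0.7.
Midpoints: 3.85, 4.55, 5.25, 5.95, 6.65.
f(3.85) ≈ -0.65063, f(4.55) ≈ -0.98684, f(5.25) ≈ -0.85893, f(5.95) ≈ -0.32705, f(6.65) ≈ 0.35864.
Sum = Δs · [f(3.85) + f(4.55) + f(5.25) + f(5.95) + f(6.65)].
Sum ≈ -1.72537.

-1.72537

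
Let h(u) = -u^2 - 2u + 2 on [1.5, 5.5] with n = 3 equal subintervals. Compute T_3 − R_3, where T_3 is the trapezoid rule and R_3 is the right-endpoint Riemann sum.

24

T_3 ≈ -75.518519.
R_3 ≈ -99.518519.
T_3 − R_3 = 24.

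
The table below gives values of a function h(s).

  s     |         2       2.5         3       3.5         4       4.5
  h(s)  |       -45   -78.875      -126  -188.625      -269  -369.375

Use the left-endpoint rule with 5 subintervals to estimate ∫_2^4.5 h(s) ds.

-353.75

Δs = 0.5.
Sum = 0.5·[(-45) + (-78.875) + (-126) + (-188.625) + (-269)] = -353.75.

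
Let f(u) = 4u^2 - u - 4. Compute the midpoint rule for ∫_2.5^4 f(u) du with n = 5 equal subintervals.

53.58

Δu = (4 − 2.5)/5 = 0.3.
Midpoints: 2.65, 2.95, 3.25, 3.55, 3.85.
f(2.65) = 21.44, f(2.95) = 27.86, f(3.25) = 35, f(3.55) = 42.86, f(3.85) = 51.44.
Sum = Δu · [f(2.65) + f(2.95) + f(3.25) + f(3.55) + f(3.85)].
Sum = 53.58.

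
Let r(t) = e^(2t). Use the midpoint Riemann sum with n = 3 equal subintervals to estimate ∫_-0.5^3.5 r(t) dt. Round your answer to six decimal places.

Δt = (3.5 − (-0.5))/3 = 4/3.
Midpoints: 1/6, 1.5, 17/6.
r(1/6) ≈ 1.395612, r(1.5) ≈ 20.085537, r(17/6) ≈ 289.069362.
Sum = Δt · [r(1/6) + r(1.5) + r(17/6)].
Sum ≈ 414.067349.

414.067349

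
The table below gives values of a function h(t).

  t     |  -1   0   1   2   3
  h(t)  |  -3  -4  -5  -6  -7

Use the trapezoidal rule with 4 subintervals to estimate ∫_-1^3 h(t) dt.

-20

Δt = 1.
T_4 = (1/2)·[(-3) + 2·(-4) + 2·(-5) + 2·(-6) + (-7)] = -20.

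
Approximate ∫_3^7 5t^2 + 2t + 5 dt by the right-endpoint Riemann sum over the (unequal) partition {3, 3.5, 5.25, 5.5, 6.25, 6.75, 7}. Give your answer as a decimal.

695.5

Subinterval widths: 0.5, 1.75, 0.25, 0.75, 0.5, 0.25.
Right endpoints: 3.5, 5.25, 5.5, 6.25, 6.75, 7.
f(3.5) = 73.25, f(5.25) = 153.3125, f(5.5) = 167.25, f(6.25) = 212.8125, f(6.75) = 246.3125, f(7) = 264.
Sum = Σ Δt_i · f(t_i).
Sum = 695.5.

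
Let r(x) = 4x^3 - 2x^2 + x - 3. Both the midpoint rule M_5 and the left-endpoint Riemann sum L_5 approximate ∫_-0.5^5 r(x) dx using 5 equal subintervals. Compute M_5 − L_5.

209.48125

M_5 = 523.53125.
L_5 = 314.05.
M_5 − L_5 = 209.48125.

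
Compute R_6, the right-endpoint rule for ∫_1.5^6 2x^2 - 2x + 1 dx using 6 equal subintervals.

135.28125

Δx = (6 − 1.5)/6 = 0.75.
Right endpoints: 2.25, 3, 3.75, 4.5, 5.25, 6.
f(2.25) = 6.625, f(3) = 13, f(3.75) = 21.625, f(4.5) = 32.5, f(5.25) = 45.625, f(6) = 61.
Sum = Δx · [f(2.25) + f(3) + f(3.75) + ...].
Sum = 135.28125.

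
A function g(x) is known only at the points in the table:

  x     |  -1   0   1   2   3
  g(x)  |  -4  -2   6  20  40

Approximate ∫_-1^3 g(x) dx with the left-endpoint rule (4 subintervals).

20

Δx = 1.
Sum = 1·[(-4) + (-2) + 6 + 20] = 20.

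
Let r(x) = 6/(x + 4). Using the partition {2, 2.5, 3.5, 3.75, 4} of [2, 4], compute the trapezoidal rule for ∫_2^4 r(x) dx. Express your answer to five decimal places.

1.72961

Subinterval widths: 0.5, 1, 0.25, 0.25.
r(2) = 1, r(2.5) = 12/13, r(3.5) = 0.8, r(3.75) = 24/31, r(4) = 0.75.
On each subinterval the trapezoid contributes (Δx_i/2)·[r(x_{i-1}) + r(x_i)].
Sum ≈ 1.72961.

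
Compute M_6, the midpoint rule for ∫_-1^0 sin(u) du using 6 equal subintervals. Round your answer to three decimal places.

-0.460

Δu = (0 − (-1))/6 = 1/6.
Midpoints: -11/12, -0.75, -7/12, -5/12, -0.25, -1/12.
f(-11/12) ≈ -0.794, f(-0.75) ≈ -0.682, f(-7/12) ≈ -0.551, f(-5/12) ≈ -0.405, f(-0.25) ≈ -0.247, f(-1/12) ≈ -0.083.
Sum = Δu · [f(-11/12) + f(-0.75) + f(-7/12) + ...].
Sum ≈ -0.460.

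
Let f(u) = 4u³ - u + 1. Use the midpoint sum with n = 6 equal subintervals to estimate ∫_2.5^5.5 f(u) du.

Δu = (5.5 − 2.5)/6 = 0.5.
Midpoints: 2.75, 3.25, 3.75, 4.25, 4.75, 5.25.
f(2.75) = 81.4375, f(3.25) = 135.0625, f(3.75) = 208.1875, f(4.25) = 303.8125, f(4.75) = 424.9375, f(5.25) = 574.5625.
Sum = Δu · [f(2.75) + f(3.25) + f(3.75) + ...].
Sum = 864.

864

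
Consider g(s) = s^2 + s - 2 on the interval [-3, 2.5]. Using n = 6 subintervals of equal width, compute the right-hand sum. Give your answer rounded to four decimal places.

Δs = (2.5 − (-3))/6 = 11/12.
Right endpoints: -25/12, -7/6, -0.25, 2/3, 19/12, 2.5.
g(-25/12) = 37/144, g(-7/6) = -65/36, g(-0.25) = -2.1875, g(2/3) = -8/9, g(19/12) = 301/144, g(2.5) = 6.75.
Sum = Δs · [g(-25/12) + g(-7/6) + g(-0.25) + ...].
Sum ≈ 3.8640.

3.8640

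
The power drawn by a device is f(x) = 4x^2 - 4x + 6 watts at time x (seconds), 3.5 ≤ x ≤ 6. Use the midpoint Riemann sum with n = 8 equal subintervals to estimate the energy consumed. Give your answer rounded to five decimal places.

Δx = (6 − 3.5)/8 = 0.3125.
Midpoints: 3.65625, 3.96875, 4.28125, 4.59375, 4.90625, 5.21875, 5.53125, 5.84375.
f(3.65625) = 44.84765625, f(3.96875) = 53.12890625, f(4.28125) = 62.19140625, f(4.59375) = 72.03515625, f(4.90625) = 82.66015625, f(5.21875) = 94.06640625, f(5.53125) = 106.25390625, f(5.84375) = 119.22265625.
Sum = Δx · [f(3.65625) + f(3.96875) + f(4.28125) + ...].
Sum ≈ 198.25195.

198.25195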